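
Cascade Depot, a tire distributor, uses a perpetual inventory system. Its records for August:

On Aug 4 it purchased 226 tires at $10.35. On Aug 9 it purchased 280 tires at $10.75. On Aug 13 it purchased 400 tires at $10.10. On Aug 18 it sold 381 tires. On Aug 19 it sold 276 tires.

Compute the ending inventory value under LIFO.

Aug 18, 381 sold [LIFO — newest first]: 381 @ $10.10 = $3,848.10
Aug 19, 276 sold [LIFO — newest first]: 19 @ $10.10 + 257 @ $10.75 = $2,954.65
Total COGS = $3,848.10 + $2,954.65 = $6,802.75
Ending inventory: 226 @ $10.35 + 23 @ $10.75 = $2,586.35
Check: goods available $9,389.10 = COGS $6,802.75 + ending $2,586.35

Ending inventory = $2,586.35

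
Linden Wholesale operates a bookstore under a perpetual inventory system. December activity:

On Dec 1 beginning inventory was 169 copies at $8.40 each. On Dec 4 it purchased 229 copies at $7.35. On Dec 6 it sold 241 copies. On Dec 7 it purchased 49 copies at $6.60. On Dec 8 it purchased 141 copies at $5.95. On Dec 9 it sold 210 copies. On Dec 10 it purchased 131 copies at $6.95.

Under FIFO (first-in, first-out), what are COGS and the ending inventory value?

COGS = $3,449.95; ending inventory = $1,725.60

Dec 6, 241 sold [FIFO — oldest first]: 169 @ $8.40 + 72 @ $7.35 = $1,948.80
Dec 9, 210 sold [FIFO — oldest first]: 157 @ $7.35 + 49 @ $6.60 + 4 @ $5.95 = $1,501.15
Total COGS = $1,948.80 + $1,501.15 = $3,449.95
Ending inventory: 137 @ $5.95 + 131 @ $6.95 = $1,725.60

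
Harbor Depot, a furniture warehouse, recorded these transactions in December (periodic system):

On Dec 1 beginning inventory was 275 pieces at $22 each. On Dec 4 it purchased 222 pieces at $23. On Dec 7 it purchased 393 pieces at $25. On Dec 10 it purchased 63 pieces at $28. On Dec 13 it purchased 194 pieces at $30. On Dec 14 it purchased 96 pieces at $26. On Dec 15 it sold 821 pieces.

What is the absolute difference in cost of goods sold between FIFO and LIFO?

FIFO COGS: 275 @ $22 + 222 @ $23 + 324 @ $25 = $19,256
LIFO COGS: 96 @ $26 + 194 @ $30 + 63 @ $28 + 393 @ $25 + 75 @ $23 = $21,630
Difference = |$19,256 − $21,630| = $2,374

$2,374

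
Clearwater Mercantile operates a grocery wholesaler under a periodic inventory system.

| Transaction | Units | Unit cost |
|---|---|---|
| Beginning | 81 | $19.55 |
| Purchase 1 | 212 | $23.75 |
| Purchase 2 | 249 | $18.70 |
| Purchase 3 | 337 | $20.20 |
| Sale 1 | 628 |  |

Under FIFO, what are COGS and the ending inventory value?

COGS = $13,012.05; ending inventory = $5,070.20

Sale 1 (628) [FIFO — oldest first]: 81 @ $19.55 + 212 @ $23.75 + 249 @ $18.70 + 86 @ $20.20 = $13,012.05
Ending inventory: 251 @ $20.20 = $5,070.20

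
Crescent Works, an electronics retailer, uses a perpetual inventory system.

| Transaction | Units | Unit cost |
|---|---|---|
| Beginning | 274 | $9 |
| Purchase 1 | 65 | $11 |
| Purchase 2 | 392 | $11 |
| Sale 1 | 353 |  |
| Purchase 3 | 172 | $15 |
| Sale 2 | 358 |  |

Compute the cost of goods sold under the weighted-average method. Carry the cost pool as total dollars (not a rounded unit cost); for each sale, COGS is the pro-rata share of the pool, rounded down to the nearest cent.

COGS = $7,819.74

After Beginning: 274 on hand, pool $2,466.00 (≈ $9.0000 each)
After Purchase 1: 339 on hand, pool $3,181.00 (≈ $9.3835 each)
After Purchase 2: 731 on hand, pool $7,493.00 (≈ $10.2503 each)
Sale 1, sell 353: 353/731 × $7,493.00 → $3,618.37
After Purchase 3: 550 on hand, pool $6,454.63 (≈ $11.7357 each)
Sale 2, sell 358: 358/550 × $6,454.63 → $4,201.37
Total COGS = $3,618.37 + $4,201.37 = $7,819.74
Ending inventory (cost pool remaining) = $2,253.26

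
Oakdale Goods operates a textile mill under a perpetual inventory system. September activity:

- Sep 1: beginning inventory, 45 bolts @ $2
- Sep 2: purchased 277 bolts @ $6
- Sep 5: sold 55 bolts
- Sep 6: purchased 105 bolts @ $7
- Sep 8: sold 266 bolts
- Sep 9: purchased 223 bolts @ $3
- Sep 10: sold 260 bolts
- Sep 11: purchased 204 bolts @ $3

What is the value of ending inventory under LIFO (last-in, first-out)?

Ending inventory = $846

Sep 5, 55 sold [LIFO — newest first]: 55 @ $6 = $330
Sep 8, 266 sold [LIFO — newest first]: 105 @ $7 + 161 @ $6 = $1,701
Sep 10, 260 sold [LIFO — newest first]: 223 @ $3 + 37 @ $6 = $891
Total COGS = $330 + $1,701 + $891 = $2,922
Ending inventory: 45 @ $2 + 24 @ $6 + 204 @ $3 = $846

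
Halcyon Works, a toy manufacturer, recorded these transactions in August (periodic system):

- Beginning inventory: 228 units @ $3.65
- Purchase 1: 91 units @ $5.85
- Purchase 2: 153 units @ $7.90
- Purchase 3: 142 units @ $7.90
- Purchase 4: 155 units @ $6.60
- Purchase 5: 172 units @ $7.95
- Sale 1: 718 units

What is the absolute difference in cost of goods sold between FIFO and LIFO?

FIFO COGS: 228 @ $3.65 + 91 @ $5.85 + 153 @ $7.90 + 142 @ $7.90 + 104 @ $6.60 = $4,381.45
LIFO COGS: 172 @ $7.95 + 155 @ $6.60 + 142 @ $7.90 + 153 @ $7.90 + 91 @ $5.85 + 5 @ $3.65 = $5,271.50
Difference = |$4,381.45 − $5,271.50| = $890.05

$890.05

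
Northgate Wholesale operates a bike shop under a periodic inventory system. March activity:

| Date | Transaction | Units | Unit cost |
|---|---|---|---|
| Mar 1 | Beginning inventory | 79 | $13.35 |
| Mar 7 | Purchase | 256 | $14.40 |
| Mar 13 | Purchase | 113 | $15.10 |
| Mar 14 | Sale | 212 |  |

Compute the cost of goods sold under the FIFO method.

COGS = $2,969.85

Mar 14, 212 sold [FIFO — oldest first]: 79 @ $13.35 + 133 @ $14.40 = $2,969.85
Ending inventory: 123 @ $14.40 + 113 @ $15.10 = $3,477.50
Check: goods available $6,447.35 = COGS $2,969.85 + ending $3,477.50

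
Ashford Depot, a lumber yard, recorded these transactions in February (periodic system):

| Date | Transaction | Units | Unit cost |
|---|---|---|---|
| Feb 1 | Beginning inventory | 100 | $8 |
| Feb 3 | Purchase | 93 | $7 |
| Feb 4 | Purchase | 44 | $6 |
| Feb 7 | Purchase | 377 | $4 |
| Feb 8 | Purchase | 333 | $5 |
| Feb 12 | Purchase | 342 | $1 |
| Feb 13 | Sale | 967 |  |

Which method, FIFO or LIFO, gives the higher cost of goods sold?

FIFO COGS: 100 @ $8 + 93 @ $7 + 44 @ $6 + 377 @ $4 + 333 @ $5 + 20 @ $1 = $4,908
LIFO COGS: 342 @ $1 + 333 @ $5 + 292 @ $4 = $3,175

FIFO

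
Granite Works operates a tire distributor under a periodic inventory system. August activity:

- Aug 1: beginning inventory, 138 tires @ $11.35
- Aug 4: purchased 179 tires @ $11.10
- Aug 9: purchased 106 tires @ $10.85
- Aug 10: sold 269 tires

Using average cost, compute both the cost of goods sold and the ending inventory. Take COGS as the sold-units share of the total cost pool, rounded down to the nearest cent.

COGS = $2,990.98; ending inventory = $1,712.32

Aug 10, sell 269: 269/423 × $4,703.30 → $2,990.98
Ending inventory (cost pool remaining) = $1,712.32
Check: goods available $4,703.30 = COGS $2,990.98 + ending $1,712.32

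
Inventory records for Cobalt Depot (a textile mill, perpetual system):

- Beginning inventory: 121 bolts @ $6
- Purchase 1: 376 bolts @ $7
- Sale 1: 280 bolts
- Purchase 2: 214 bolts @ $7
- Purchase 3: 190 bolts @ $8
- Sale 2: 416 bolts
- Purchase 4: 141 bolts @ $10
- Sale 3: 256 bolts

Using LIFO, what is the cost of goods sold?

Sale 1 (280) [LIFO — newest first]: 280 @ $7 = $1,960
Sale 2 (416) [LIFO — newest first]: 190 @ $8 + 214 @ $7 + 12 @ $7 = $3,102
Sale 3 (256) [LIFO — newest first]: 141 @ $10 + 84 @ $7 + 31 @ $6 = $2,184
Total COGS = $1,960 + $3,102 + $2,184 = $7,246
Ending inventory: 90 @ $6 = $540

COGS = $7,246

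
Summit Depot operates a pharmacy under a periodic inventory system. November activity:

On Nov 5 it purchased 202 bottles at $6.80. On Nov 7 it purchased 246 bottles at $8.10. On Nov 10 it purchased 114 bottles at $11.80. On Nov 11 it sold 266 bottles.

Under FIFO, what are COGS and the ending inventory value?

COGS = $1,892.00; ending inventory = $2,819.40

Nov 11, 266 sold [FIFO — oldest first]: 202 @ $6.80 + 64 @ $8.10 = $1,892.00
Ending inventory: 182 @ $8.10 + 114 @ $11.80 = $2,819.40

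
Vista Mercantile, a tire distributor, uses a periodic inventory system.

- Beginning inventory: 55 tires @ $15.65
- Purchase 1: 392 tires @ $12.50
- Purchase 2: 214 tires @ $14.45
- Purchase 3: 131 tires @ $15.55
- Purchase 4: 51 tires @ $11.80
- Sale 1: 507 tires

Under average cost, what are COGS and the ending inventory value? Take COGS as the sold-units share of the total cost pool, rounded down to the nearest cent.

COGS = $6,911.49; ending inventory = $4,580.41

Sale 1, sell 507: 507/843 × $11,491.90 → $6,911.49
Ending inventory (cost pool remaining) = $4,580.41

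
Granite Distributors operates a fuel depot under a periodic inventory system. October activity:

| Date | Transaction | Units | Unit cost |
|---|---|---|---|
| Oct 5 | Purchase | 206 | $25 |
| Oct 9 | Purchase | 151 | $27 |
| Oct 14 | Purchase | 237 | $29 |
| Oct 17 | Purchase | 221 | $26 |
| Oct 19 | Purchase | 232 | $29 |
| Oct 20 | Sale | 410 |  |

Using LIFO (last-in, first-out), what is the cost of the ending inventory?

Oct 20, 410 sold [LIFO — newest first]: 232 @ $29 + 178 @ $26 = $11,356
Ending inventory: 206 @ $25 + 151 @ $27 + 237 @ $29 + 43 @ $26 = $17,218

Ending inventory = $17,218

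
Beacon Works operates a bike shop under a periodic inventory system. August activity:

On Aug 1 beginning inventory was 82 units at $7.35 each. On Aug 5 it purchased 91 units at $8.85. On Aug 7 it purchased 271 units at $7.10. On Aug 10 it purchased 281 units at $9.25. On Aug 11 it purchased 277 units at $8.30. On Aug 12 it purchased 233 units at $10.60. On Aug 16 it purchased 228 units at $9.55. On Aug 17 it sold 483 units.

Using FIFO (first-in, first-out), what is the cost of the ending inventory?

Aug 17, 483 sold [FIFO — oldest first]: 82 @ $7.35 + 91 @ $8.85 + 271 @ $7.10 + 39 @ $9.25 = $3,692.90
Ending inventory: 242 @ $9.25 + 277 @ $8.30 + 233 @ $10.60 + 228 @ $9.55 = $9,184.80
Check: goods available $12,877.70 = COGS $3,692.90 + ending $9,184.80

Ending inventory = $9,184.80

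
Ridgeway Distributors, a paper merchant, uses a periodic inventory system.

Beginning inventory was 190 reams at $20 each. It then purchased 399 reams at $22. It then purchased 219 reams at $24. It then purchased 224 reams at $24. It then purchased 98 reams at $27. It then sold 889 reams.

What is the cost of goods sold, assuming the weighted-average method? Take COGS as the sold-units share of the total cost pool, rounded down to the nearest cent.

COGS = $20,341.57

Sale 1, sell 889: 889/1130 × $25,856.00 → $20,341.57
Ending inventory (cost pool remaining) = $5,514.43
Check: goods available $25,856.00 = COGS $20,341.57 + ending $5,514.43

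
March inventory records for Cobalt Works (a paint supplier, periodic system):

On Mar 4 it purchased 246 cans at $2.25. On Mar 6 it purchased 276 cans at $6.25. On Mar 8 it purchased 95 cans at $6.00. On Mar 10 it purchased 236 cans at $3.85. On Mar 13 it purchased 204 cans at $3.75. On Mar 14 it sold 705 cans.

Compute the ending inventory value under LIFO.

Ending inventory = $1,216.00

Mar 14, 705 sold [LIFO — newest first]: 204 @ $3.75 + 236 @ $3.85 + 95 @ $6.00 + 170 @ $6.25 = $3,306.10
Ending inventory: 246 @ $2.25 + 106 @ $6.25 = $1,216.00
Check: goods available $4,522.10 = COGS $3,306.10 + ending $1,216.00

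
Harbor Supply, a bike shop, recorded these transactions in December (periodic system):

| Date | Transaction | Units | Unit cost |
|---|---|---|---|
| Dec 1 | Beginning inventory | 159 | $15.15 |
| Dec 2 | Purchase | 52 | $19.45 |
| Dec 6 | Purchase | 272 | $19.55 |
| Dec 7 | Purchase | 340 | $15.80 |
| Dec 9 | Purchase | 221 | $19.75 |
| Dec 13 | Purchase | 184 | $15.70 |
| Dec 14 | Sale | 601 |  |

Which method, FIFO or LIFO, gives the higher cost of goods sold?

FIFO COGS: 159 @ $15.15 + 52 @ $19.45 + 272 @ $19.55 + 118 @ $15.80 = $10,602.25
LIFO COGS: 184 @ $15.70 + 221 @ $19.75 + 196 @ $15.80 = $10,350.35

FIFO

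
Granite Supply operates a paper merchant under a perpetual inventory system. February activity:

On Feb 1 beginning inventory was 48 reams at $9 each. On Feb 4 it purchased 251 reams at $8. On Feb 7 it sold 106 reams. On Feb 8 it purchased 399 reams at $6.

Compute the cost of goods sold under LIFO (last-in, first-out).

Feb 7, 106 sold [LIFO — newest first]: 106 @ $8 = $848
Ending inventory: 48 @ $9 + 145 @ $8 + 399 @ $6 = $3,986

COGS = $848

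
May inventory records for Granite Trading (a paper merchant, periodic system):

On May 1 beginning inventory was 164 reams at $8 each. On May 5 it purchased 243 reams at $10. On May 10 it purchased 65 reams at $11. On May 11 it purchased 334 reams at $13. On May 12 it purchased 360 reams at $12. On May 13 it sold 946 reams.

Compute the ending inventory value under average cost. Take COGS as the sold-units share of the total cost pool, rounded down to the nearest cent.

May 13, sell 946: 946/1166 × $13,119.00 → $10,643.71
Ending inventory (cost pool remaining) = $2,475.29

Ending inventory = $2,475.29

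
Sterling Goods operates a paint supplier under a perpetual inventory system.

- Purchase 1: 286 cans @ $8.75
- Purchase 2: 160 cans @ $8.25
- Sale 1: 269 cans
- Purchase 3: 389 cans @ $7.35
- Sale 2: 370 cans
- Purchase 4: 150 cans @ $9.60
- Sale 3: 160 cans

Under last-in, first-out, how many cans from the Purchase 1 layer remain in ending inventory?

Sale 1 (269) [LIFO — newest first]: 160 @ $8.25 + 109 @ $8.75 = $2,273.75
Sale 2 (370) [LIFO — newest first]: 370 @ $7.35 = $2,719.50
Sale 3 (160) [LIFO — newest first]: 150 @ $9.60 + 10 @ $7.35 = $1,513.50
Total COGS = $2,273.75 + $2,719.50 + $1,513.50 = $6,506.75
Ending inventory: 177 @ $8.75 + 9 @ $7.35 = $1,614.90
Check: goods available $8,121.65 = COGS $6,506.75 + ending $1,614.90

177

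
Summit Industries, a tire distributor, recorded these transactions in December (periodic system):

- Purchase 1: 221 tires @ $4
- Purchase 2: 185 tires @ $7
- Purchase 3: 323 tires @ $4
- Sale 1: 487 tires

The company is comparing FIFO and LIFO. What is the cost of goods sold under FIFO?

FIFO COGS: 221 @ $4 + 185 @ $7 + 81 @ $4 = $2,503
LIFO COGS: 323 @ $4 + 164 @ $7 = $2,440

COGS = $2,503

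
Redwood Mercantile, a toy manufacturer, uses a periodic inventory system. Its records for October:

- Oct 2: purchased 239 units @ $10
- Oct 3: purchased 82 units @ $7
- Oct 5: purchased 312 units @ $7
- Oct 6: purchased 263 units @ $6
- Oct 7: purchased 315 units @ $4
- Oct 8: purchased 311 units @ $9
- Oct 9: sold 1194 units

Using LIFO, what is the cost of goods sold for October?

COGS = $7,772

Oct 9, 1194 sold [LIFO — newest first]: 311 @ $9 + 315 @ $4 + 263 @ $6 + 305 @ $7 = $7,772
Ending inventory: 239 @ $10 + 82 @ $7 + 7 @ $7 = $3,013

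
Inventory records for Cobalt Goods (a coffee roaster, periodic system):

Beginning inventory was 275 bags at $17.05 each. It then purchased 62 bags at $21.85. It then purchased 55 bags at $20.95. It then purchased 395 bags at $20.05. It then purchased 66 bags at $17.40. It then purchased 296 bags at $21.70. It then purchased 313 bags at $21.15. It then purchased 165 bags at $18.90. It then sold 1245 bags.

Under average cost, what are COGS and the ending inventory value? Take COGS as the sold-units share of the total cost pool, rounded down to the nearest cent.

COGS = $24,812.38; ending inventory = $7,613.12

Sale 1, sell 1245: 1245/1627 × $32,425.50 → $24,812.38
Ending inventory (cost pool remaining) = $7,613.12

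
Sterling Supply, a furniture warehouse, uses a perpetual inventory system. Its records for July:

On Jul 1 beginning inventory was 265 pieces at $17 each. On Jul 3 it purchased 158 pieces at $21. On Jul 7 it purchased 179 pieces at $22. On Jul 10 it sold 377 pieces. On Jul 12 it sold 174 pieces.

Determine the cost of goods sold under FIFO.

Jul 10, 377 sold [FIFO — oldest first]: 265 @ $17 + 112 @ $21 = $6,857
Jul 12, 174 sold [FIFO — oldest first]: 46 @ $21 + 128 @ $22 = $3,782
Total COGS = $6,857 + $3,782 = $10,639
Ending inventory: 51 @ $22 = $1,122

COGS = $10,639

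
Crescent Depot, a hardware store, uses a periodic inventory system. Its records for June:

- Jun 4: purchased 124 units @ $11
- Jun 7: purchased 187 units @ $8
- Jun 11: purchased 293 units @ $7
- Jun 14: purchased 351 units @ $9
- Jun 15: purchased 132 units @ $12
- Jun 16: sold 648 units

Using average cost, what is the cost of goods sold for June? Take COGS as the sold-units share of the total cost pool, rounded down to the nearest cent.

Jun 16, sell 648: 648/1087 × $9,654.00 → $5,755.09
Ending inventory (cost pool remaining) = $3,898.91
Check: goods available $9,654.00 = COGS $5,755.09 + ending $3,898.91

COGS = $5,755.09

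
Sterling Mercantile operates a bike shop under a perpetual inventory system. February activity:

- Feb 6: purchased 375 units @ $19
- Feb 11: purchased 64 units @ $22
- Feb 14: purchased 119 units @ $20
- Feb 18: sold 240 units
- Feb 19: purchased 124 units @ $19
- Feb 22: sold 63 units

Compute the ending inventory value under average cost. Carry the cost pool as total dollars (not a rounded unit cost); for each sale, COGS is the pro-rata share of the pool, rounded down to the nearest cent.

Ending inventory = $7,352.98

After Feb 6: 375 on hand, pool $7,125.00 (≈ $19.0000 each)
After Feb 11: 439 on hand, pool $8,533.00 (≈ $19.4374 each)
After Feb 14: 558 on hand, pool $10,913.00 (≈ $19.5573 each)
Feb 18, sell 240: 240/558 × $10,913.00 → $4,693.76
After Feb 19: 442 on hand, pool $8,575.24 (≈ $19.4010 each)
Feb 22, sell 63: 63/442 × $8,575.24 → $1,222.26
Total COGS = $4,693.76 + $1,222.26 = $5,916.02
Ending inventory (cost pool remaining) = $7,352.98
Check: goods available $13,269.00 = COGS $5,916.02 + ending $7,352.98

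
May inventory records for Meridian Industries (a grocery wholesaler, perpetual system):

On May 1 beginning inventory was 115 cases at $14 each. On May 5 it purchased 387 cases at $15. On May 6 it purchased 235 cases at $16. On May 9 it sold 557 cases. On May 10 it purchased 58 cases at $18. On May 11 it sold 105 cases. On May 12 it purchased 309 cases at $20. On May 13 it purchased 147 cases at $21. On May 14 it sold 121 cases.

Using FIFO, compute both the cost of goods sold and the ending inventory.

COGS = $12,003; ending inventory = $9,483

May 9, 557 sold [FIFO — oldest first]: 115 @ $14 + 387 @ $15 + 55 @ $16 = $8,295
May 11, 105 sold [FIFO — oldest first]: 105 @ $16 = $1,680
May 14, 121 sold [FIFO — oldest first]: 75 @ $16 + 46 @ $18 = $2,028
Total COGS = $8,295 + $1,680 + $2,028 = $12,003
Ending inventory: 12 @ $18 + 309 @ $20 + 147 @ $21 = $9,483
Check: goods available $21,486 = COGS $12,003 + ending $9,483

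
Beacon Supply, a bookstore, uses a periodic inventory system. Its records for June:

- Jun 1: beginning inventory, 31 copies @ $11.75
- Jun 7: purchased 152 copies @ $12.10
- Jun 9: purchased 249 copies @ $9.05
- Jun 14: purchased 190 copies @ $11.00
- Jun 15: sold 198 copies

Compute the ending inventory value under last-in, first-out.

Ending inventory = $4,384.50

Jun 15, 198 sold [LIFO — newest first]: 190 @ $11.00 + 8 @ $9.05 = $2,162.40
Ending inventory: 31 @ $11.75 + 152 @ $12.10 + 241 @ $9.05 = $4,384.50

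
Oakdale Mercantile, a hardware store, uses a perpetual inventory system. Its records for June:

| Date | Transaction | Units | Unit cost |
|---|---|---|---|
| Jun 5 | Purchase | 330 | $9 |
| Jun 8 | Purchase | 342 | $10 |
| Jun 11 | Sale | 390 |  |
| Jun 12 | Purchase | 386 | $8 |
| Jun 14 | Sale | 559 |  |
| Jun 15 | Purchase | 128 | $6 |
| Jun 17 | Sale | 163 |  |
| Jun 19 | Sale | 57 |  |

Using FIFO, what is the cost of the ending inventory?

Ending inventory = $102

Jun 11, 390 sold [FIFO — oldest first]: 330 @ $9 + 60 @ $10 = $3,570
Jun 14, 559 sold [FIFO — oldest first]: 282 @ $10 + 277 @ $8 = $5,036
Jun 17, 163 sold [FIFO — oldest first]: 109 @ $8 + 54 @ $6 = $1,196
Jun 19, 57 sold [FIFO — oldest first]: 57 @ $6 = $342
Total COGS = $3,570 + $5,036 + $1,196 + $342 = $10,144
Ending inventory: 17 @ $6 = $102
Check: goods available $10,246 = COGS $10,144 + ending $102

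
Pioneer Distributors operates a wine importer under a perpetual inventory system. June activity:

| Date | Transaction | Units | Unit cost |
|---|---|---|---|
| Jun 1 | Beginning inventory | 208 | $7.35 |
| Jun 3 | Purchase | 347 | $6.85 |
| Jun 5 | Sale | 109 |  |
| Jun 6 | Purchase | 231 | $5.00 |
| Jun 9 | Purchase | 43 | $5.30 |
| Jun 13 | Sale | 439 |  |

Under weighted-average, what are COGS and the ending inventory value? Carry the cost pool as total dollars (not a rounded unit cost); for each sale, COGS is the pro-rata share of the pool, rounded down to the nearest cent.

COGS = $3,523.97; ending inventory = $1,764.68

After Jun 1: 208 on hand, pool $1,528.80 (≈ $7.3500 each)
After Jun 3: 555 on hand, pool $3,905.75 (≈ $7.0374 each)
Jun 5, sell 109: 109/555 × $3,905.75 → $767.07
After Jun 6: 677 on hand, pool $4,293.68 (≈ $6.3422 each)
After Jun 9: 720 on hand, pool $4,521.58 (≈ $6.2800 each)
Jun 13, sell 439: 439/720 × $4,521.58 → $2,756.90
Total COGS = $767.07 + $2,756.90 = $3,523.97
Ending inventory (cost pool remaining) = $1,764.68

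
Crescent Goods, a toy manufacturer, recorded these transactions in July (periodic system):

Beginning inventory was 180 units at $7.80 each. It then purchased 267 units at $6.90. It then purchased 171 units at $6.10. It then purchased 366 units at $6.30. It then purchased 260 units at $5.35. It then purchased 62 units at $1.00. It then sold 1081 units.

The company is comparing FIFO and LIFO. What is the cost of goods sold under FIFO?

FIFO COGS: 180 @ $7.80 + 267 @ $6.90 + 171 @ $6.10 + 366 @ $6.30 + 97 @ $5.35 = $7,114.15
LIFO COGS: 62 @ $1.00 + 260 @ $5.35 + 366 @ $6.30 + 171 @ $6.10 + 222 @ $6.90 = $6,333.70

COGS = $7,114.15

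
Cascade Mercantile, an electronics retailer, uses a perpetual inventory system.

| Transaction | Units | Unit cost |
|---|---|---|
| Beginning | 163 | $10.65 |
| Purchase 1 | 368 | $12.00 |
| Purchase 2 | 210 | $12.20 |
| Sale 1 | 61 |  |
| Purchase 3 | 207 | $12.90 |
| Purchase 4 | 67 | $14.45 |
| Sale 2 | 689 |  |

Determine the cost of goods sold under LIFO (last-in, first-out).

COGS = $9,392.45

Sale 1 (61) [LIFO — newest first]: 61 @ $12.20 = $744.20
Sale 2 (689) [LIFO — newest first]: 67 @ $14.45 + 207 @ $12.90 + 149 @ $12.20 + 266 @ $12.00 = $8,648.25
Total COGS = $744.20 + $8,648.25 = $9,392.45
Ending inventory: 163 @ $10.65 + 102 @ $12.00 = $2,959.95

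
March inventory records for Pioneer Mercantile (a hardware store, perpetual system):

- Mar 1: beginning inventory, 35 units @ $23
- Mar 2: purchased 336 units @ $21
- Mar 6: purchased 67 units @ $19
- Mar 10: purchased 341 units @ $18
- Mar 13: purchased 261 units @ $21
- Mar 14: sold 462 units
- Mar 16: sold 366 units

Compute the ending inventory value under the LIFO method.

Ending inventory = $4,522

Mar 14, 462 sold [LIFO — newest first]: 261 @ $21 + 201 @ $18 = $9,099
Mar 16, 366 sold [LIFO — newest first]: 140 @ $18 + 67 @ $19 + 159 @ $21 = $7,132
Total COGS = $9,099 + $7,132 = $16,231
Ending inventory: 35 @ $23 + 177 @ $21 = $4,522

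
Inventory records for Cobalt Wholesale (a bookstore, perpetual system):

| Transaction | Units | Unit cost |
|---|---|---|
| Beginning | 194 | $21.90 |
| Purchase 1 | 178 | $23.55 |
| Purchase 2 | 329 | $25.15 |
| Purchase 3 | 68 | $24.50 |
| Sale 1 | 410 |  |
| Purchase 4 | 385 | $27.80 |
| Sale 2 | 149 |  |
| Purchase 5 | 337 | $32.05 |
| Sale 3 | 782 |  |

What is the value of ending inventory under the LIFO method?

Ending inventory = $3,285.00

Sale 1 (410) [LIFO — newest first]: 68 @ $24.50 + 329 @ $25.15 + 13 @ $23.55 = $10,246.50
Sale 2 (149) [LIFO — newest first]: 149 @ $27.80 = $4,142.20
Sale 3 (782) [LIFO — newest first]: 337 @ $32.05 + 236 @ $27.80 + 165 @ $23.55 + 44 @ $21.90 = $22,211.00
Total COGS = $10,246.50 + $4,142.20 + $22,211.00 = $36,599.70
Ending inventory: 150 @ $21.90 = $3,285.00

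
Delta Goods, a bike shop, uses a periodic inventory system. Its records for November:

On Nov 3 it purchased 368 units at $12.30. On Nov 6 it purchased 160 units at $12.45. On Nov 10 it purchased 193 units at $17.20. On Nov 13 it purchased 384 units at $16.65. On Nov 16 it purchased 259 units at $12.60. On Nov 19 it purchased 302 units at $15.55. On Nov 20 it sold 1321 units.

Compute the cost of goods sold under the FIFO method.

COGS = $18,953.20

Nov 20, 1321 sold [FIFO — oldest first]: 368 @ $12.30 + 160 @ $12.45 + 193 @ $17.20 + 384 @ $16.65 + 216 @ $12.60 = $18,953.20
Ending inventory: 43 @ $12.60 + 302 @ $15.55 = $5,237.90
Check: goods available $24,191.10 = COGS $18,953.20 + ending $5,237.90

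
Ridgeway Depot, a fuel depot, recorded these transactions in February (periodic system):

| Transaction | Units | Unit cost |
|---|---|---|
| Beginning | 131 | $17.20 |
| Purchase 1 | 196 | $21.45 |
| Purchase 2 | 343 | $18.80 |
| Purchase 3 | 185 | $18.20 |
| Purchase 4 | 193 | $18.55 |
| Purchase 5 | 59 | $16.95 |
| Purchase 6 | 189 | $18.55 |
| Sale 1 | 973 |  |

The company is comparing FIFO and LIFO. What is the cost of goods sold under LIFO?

FIFO COGS: 131 @ $17.20 + 196 @ $21.45 + 343 @ $18.80 + 185 @ $18.20 + 118 @ $18.55 = $18,461.70
LIFO COGS: 189 @ $18.55 + 59 @ $16.95 + 193 @ $18.55 + 185 @ $18.20 + 343 @ $18.80 + 4 @ $21.45 = $17,987.35

COGS = $17,987.35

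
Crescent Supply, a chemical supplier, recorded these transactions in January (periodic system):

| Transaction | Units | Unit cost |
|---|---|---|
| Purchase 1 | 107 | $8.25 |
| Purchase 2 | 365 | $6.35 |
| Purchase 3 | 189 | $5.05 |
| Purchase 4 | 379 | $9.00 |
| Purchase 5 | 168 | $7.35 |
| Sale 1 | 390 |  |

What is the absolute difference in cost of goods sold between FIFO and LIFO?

FIFO COGS: 107 @ $8.25 + 283 @ $6.35 = $2,679.80
LIFO COGS: 168 @ $7.35 + 222 @ $9.00 = $3,232.80
Difference = |$2,679.80 − $3,232.80| = $553.00

$553.00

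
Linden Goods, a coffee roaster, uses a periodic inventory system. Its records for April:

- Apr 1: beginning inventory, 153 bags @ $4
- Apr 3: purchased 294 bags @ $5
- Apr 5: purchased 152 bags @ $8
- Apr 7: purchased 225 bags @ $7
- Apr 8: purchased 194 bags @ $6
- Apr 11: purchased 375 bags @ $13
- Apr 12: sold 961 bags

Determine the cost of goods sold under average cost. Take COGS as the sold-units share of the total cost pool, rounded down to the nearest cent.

COGS = $7,527.94

Apr 12, sell 961: 961/1393 × $10,912.00 → $7,527.94
Ending inventory (cost pool remaining) = $3,384.06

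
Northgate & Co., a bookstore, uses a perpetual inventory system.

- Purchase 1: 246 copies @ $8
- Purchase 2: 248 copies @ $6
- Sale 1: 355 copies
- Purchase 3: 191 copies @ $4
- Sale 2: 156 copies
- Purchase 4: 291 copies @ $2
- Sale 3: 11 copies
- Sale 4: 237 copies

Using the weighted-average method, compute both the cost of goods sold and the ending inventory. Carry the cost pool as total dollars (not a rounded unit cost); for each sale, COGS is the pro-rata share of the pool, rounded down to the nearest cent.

COGS = $4,103.12; ending inventory = $698.88

After Purchase 1: 246 on hand, pool $1,968.00 (≈ $8.0000 each)
After Purchase 2: 494 on hand, pool $3,456.00 (≈ $6.9960 each)
Sale 1, sell 355: 355/494 × $3,456.00 → $2,483.56
After Purchase 3: 330 on hand, pool $1,736.44 (≈ $5.2619 each)
Sale 2, sell 156: 156/330 × $1,736.44 → $820.86
After Purchase 4: 465 on hand, pool $1,497.58 (≈ $3.2206 each)
Sale 3, sell 11: 11/465 × $1,497.58 → $35.42
Sale 4, sell 237: 237/454 × $1,462.16 → $763.28
Total COGS = $2,483.56 + $820.86 + $35.42 + $763.28 = $4,103.12
Ending inventory (cost pool remaining) = $698.88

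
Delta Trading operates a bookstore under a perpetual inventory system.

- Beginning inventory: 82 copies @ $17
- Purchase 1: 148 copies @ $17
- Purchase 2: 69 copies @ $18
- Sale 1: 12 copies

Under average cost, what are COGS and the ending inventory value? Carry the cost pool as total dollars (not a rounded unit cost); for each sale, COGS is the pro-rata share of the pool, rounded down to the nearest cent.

COGS = $206.76; ending inventory = $4,945.24

After Beginning: 82 on hand, pool $1,394.00 (≈ $17.0000 each)
After Purchase 1: 230 on hand, pool $3,910.00 (≈ $17.0000 each)
After Purchase 2: 299 on hand, pool $5,152.00 (≈ $17.2308 each)
Sale 1, sell 12: 12/299 × $5,152.00 → $206.76
Ending inventory (cost pool remaining) = $4,945.24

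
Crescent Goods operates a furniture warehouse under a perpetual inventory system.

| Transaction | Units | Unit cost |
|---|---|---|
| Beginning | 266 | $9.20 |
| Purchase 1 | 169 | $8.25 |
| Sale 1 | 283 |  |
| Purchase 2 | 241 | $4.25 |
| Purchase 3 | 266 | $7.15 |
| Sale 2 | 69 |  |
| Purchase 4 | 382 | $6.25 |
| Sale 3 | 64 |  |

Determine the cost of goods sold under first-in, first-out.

Sale 1 (283) [FIFO — oldest first]: 266 @ $9.20 + 17 @ $8.25 = $2,587.45
Sale 2 (69) [FIFO — oldest first]: 69 @ $8.25 = $569.25
Sale 3 (64) [FIFO — oldest first]: 64 @ $8.25 = $528.00
Total COGS = $2,587.45 + $569.25 + $528.00 = $3,684.70
Ending inventory: 19 @ $8.25 + 241 @ $4.25 + 266 @ $7.15 + 382 @ $6.25 = $5,470.40

COGS = $3,684.70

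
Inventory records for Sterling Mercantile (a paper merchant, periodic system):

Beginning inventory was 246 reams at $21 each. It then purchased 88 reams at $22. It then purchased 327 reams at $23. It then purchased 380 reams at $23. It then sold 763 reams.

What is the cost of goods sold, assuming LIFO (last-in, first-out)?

COGS = $17,493

Sale 1 (763) [LIFO — newest first]: 380 @ $23 + 327 @ $23 + 56 @ $22 = $17,493
Ending inventory: 246 @ $21 + 32 @ $22 = $5,870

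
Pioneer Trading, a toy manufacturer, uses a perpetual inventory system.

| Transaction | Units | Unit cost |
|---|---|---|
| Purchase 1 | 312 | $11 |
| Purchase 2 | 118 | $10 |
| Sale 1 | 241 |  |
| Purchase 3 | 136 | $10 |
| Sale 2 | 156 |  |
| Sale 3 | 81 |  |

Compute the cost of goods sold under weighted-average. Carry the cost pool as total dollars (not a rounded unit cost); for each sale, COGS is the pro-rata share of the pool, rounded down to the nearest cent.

COGS = $5,054.86

After Purchase 1: 312 on hand, pool $3,432.00 (≈ $11.0000 each)
After Purchase 2: 430 on hand, pool $4,612.00 (≈ $10.7256 each)
Sale 1, sell 241: 241/430 × $4,612.00 → $2,584.86
After Purchase 3: 325 on hand, pool $3,387.14 (≈ $10.4220 each)
Sale 2, sell 156: 156/325 × $3,387.14 → $1,625.82
Sale 3, sell 81: 81/169 × $1,761.32 → $844.18
Total COGS = $2,584.86 + $1,625.82 + $844.18 = $5,054.86
Ending inventory (cost pool remaining) = $917.14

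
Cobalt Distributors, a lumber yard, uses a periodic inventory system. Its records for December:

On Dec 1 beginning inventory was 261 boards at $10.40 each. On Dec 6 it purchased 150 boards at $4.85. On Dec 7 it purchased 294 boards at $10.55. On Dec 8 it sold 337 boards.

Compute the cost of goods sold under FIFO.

Dec 8, 337 sold [FIFO — oldest first]: 261 @ $10.40 + 76 @ $4.85 = $3,083.00
Ending inventory: 74 @ $4.85 + 294 @ $10.55 = $3,460.60
Check: goods available $6,543.60 = COGS $3,083.00 + ending $3,460.60

COGS = $3,083.00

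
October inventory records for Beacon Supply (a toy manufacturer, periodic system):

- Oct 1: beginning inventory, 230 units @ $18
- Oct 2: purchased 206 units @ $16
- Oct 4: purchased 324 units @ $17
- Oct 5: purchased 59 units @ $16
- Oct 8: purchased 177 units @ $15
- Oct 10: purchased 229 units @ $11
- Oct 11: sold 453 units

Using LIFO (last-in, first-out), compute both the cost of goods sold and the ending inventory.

COGS = $5,926; ending inventory = $13,136

Oct 11, 453 sold [LIFO — newest first]: 229 @ $11 + 177 @ $15 + 47 @ $16 = $5,926
Ending inventory: 230 @ $18 + 206 @ $16 + 324 @ $17 + 12 @ $16 = $13,136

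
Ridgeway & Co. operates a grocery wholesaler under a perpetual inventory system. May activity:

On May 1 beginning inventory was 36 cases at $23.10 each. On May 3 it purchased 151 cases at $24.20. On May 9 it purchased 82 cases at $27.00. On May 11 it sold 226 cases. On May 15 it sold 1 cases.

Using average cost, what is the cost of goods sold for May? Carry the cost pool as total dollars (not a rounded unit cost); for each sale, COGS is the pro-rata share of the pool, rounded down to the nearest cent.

COGS = $5,653.72

After May 1: 36 on hand, pool $831.60 (≈ $23.1000 each)
After May 3: 187 on hand, pool $4,485.80 (≈ $23.9882 each)
After May 9: 269 on hand, pool $6,699.80 (≈ $24.9063 each)
May 11, sell 226: 226/269 × $6,699.80 → $5,628.82
May 15, sell 1: 1/43 × $1,070.98 → $24.90
Total COGS = $5,628.82 + $24.90 = $5,653.72
Ending inventory (cost pool remaining) = $1,046.08
Check: goods available $6,699.80 = COGS $5,653.72 + ending $1,046.08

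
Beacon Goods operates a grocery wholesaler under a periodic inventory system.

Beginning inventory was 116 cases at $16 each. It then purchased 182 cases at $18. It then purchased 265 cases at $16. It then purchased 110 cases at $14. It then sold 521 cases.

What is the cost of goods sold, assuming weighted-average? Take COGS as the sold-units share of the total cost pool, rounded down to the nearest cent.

Sale 1, sell 521: 521/673 × $10,912.00 → $8,447.47
Ending inventory (cost pool remaining) = $2,464.53
Check: goods available $10,912.00 = COGS $8,447.47 + ending $2,464.53

COGS = $8,447.47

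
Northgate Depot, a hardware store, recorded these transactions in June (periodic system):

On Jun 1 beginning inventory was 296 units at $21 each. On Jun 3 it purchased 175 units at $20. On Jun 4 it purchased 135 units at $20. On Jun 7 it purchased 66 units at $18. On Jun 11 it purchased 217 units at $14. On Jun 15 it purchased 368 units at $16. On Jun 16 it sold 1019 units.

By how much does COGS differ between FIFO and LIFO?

$1,190

FIFO COGS: 296 @ $21 + 175 @ $20 + 135 @ $20 + 66 @ $18 + 217 @ $14 + 130 @ $16 = $18,722
LIFO COGS: 368 @ $16 + 217 @ $14 + 66 @ $18 + 135 @ $20 + 175 @ $20 + 58 @ $21 = $17,532
Difference = |$18,722 − $17,532| = $1,190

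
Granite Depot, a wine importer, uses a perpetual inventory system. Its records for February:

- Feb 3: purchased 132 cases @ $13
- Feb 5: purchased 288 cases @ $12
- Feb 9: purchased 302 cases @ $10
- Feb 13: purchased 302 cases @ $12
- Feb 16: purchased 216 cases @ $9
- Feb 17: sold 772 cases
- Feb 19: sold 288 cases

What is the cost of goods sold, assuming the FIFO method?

Feb 17, 772 sold [FIFO — oldest first]: 132 @ $13 + 288 @ $12 + 302 @ $10 + 50 @ $12 = $8,792
Feb 19, 288 sold [FIFO — oldest first]: 252 @ $12 + 36 @ $9 = $3,348
Total COGS = $8,792 + $3,348 = $12,140
Ending inventory: 180 @ $9 = $1,620
Check: goods available $13,760 = COGS $12,140 + ending $1,620

COGS = $12,140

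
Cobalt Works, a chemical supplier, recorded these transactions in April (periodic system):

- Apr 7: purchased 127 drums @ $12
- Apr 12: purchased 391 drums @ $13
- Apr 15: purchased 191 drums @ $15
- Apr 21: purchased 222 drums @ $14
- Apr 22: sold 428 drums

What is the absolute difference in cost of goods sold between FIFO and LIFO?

$731

FIFO COGS: 127 @ $12 + 301 @ $13 = $5,437
LIFO COGS: 222 @ $14 + 191 @ $15 + 15 @ $13 = $6,168
Difference = |$5,437 − $6,168| = $731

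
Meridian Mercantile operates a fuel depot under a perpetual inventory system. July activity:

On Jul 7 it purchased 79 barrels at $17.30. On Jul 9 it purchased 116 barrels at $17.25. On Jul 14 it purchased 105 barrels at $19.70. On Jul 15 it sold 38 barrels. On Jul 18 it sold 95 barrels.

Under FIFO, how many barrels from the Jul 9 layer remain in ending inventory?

62

Jul 15, 38 sold [FIFO — oldest first]: 38 @ $17.30 = $657.40
Jul 18, 95 sold [FIFO — oldest first]: 41 @ $17.30 + 54 @ $17.25 = $1,640.80
Total COGS = $657.40 + $1,640.80 = $2,298.20
Ending inventory: 62 @ $17.25 + 105 @ $19.70 = $3,138.00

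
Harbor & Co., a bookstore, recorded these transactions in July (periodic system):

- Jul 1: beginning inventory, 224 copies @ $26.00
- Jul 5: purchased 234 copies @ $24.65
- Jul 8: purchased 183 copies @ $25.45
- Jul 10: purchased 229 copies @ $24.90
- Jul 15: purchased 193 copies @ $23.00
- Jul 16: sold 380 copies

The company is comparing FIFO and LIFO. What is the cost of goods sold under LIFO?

FIFO COGS: 224 @ $26.00 + 156 @ $24.65 = $9,669.40
LIFO COGS: 193 @ $23.00 + 187 @ $24.90 = $9,095.30

COGS = $9,095.30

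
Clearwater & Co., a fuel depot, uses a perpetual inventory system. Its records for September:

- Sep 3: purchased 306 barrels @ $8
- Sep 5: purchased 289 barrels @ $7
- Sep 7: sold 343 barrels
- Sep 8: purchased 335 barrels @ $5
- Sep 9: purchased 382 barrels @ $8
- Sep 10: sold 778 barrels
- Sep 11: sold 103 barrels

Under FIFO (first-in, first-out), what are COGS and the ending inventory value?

COGS = $8,498; ending inventory = $704

Sep 7, 343 sold [FIFO — oldest first]: 306 @ $8 + 37 @ $7 = $2,707
Sep 10, 778 sold [FIFO — oldest first]: 252 @ $7 + 335 @ $5 + 191 @ $8 = $4,967
Sep 11, 103 sold [FIFO — oldest first]: 103 @ $8 = $824
Total COGS = $2,707 + $4,967 + $824 = $8,498
Ending inventory: 88 @ $8 = $704
Check: goods available $9,202 = COGS $8,498 + ending $704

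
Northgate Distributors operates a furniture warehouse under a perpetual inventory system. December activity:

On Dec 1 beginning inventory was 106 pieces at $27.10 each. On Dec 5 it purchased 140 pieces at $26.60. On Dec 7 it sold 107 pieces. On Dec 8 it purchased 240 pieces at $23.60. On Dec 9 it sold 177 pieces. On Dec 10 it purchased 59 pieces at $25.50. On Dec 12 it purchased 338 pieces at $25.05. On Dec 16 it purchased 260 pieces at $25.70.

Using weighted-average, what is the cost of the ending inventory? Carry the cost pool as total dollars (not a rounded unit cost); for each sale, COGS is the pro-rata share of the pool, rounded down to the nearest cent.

After Dec 1: 106 on hand, pool $2,872.60 (≈ $27.1000 each)
After Dec 5: 246 on hand, pool $6,596.60 (≈ $26.8154 each)
Dec 7, sell 107: 107/246 × $6,596.60 → $2,869.25
After Dec 8: 379 on hand, pool $9,391.35 (≈ $24.7793 each)
Dec 9, sell 177: 177/379 × $9,391.35 → $4,385.93
After Dec 10: 261 on hand, pool $6,509.92 (≈ $24.9422 each)
After Dec 12: 599 on hand, pool $14,976.82 (≈ $25.0030 each)
After Dec 16: 859 on hand, pool $21,658.82 (≈ $25.2140 each)
Total COGS = $2,869.25 + $4,385.93 = $7,255.18
Ending inventory (cost pool remaining) = $21,658.82
Check: goods available $28,914.00 = COGS $7,255.18 + ending $21,658.82

Ending inventory = $21,658.82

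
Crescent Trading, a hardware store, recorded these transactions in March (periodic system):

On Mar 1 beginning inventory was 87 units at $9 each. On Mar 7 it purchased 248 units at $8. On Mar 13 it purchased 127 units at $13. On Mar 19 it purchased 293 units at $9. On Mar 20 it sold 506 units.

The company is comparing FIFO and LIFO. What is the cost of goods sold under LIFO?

FIFO COGS: 87 @ $9 + 248 @ $8 + 127 @ $13 + 44 @ $9 = $4,814
LIFO COGS: 293 @ $9 + 127 @ $13 + 86 @ $8 = $4,976

COGS = $4,976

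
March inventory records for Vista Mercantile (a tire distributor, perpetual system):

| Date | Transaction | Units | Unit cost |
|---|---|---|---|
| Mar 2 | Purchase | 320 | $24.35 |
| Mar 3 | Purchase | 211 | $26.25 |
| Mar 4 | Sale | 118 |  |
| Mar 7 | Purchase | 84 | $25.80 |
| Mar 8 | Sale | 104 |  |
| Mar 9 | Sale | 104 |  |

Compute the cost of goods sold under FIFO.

COGS = $7,949.50

Mar 4, 118 sold [FIFO — oldest first]: 118 @ $24.35 = $2,873.30
Mar 8, 104 sold [FIFO — oldest first]: 104 @ $24.35 = $2,532.40
Mar 9, 104 sold [FIFO — oldest first]: 98 @ $24.35 + 6 @ $26.25 = $2,543.80
Total COGS = $2,873.30 + $2,532.40 + $2,543.80 = $7,949.50
Ending inventory: 205 @ $26.25 + 84 @ $25.80 = $7,548.45
Check: goods available $15,497.95 = COGS $7,949.50 + ending $7,548.45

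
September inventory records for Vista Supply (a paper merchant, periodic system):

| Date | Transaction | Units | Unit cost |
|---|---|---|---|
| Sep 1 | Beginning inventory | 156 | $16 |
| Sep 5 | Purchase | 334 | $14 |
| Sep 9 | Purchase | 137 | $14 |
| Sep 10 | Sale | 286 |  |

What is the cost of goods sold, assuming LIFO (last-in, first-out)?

Sep 10, 286 sold [LIFO — newest first]: 137 @ $14 + 149 @ $14 = $4,004
Ending inventory: 156 @ $16 + 185 @ $14 = $5,086

COGS = $4,004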